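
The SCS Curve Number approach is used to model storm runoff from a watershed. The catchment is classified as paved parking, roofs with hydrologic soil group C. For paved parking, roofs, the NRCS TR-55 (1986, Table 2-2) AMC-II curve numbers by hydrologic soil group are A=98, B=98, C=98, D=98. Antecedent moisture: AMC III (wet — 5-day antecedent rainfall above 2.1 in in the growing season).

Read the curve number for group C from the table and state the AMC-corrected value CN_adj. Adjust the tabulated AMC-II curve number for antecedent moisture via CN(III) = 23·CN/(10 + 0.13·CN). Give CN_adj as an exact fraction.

NRCS table: paved parking, roofs, soil group C → CN(II) = 98
Adjust CN=98 to AMC III: 23·98/(10 + 0.13·98) → 2254 ÷ (1137/50) = 112700/1137 ≈ 99.120

CN_adj = 112700/1137 ≈ 99.120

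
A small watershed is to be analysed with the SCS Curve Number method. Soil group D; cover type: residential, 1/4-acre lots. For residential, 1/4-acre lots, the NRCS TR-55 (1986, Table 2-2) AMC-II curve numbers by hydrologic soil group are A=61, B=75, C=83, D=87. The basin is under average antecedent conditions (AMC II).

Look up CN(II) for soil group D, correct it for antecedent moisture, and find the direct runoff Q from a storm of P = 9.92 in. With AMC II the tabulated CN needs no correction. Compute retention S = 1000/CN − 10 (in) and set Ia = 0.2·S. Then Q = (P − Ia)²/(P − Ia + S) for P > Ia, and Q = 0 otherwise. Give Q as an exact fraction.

NRCS table: residential, 1/4-acre lots, soil group D → CN(II) = 87
AMC II — tabulated CN = 87 applies directly.
S = 1000/87 − 10 = 130/87 in ≈ 1.494 in
Initial abstraction Ia = S/5 = (130/87)/5 = 26/87 ≈ 0.299 in
P − Ia = 9.920 − 0.299 = 20926/2175 ≈ 9.621 in (> 0, runoff occurs)
Q = (20926/2175)²/((20926/2175) + 130/87) = (437897476/4730625)/(24176/2175) = 109474369/13145700 in ≈ 8.328 in

Q = 109474369/13145700 in ≈ 8.328 in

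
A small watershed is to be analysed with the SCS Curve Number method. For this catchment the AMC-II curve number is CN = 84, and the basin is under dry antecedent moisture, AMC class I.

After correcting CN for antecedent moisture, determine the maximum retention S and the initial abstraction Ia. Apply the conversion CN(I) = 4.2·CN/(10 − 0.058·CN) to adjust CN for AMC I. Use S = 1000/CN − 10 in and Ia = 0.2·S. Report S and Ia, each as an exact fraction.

S = 2000/441 in ≈ 4.535 in; Ia = 400/441 in ≈ 0.907 in

CN(I) from CN(II)=84: (4.2·84)/(10 − 0.058·84) = 44100/641 ≈ 68.799
S = 1000/(44100/641) − 10 = 2000/441 in ≈ 4.535 in
Ia = 0.2·(2000/441) = 400/441 in ≈ 0.907 in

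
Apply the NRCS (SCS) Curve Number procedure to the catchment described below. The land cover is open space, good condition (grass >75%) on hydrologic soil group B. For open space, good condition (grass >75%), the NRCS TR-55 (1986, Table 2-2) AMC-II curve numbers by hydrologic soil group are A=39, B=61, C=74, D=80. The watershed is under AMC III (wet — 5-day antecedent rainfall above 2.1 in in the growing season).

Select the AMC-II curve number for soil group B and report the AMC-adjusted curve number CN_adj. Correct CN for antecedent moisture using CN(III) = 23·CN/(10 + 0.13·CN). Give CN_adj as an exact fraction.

CN_adj = 140300/1793 ≈ 78.249

NRCS table: open space, good condition (grass >75%), soil group B → CN(II) = 61
CN(III) from CN(II)=61: (23·61)/(10 + 0.13·61) = 140300/1793 ≈ 78.249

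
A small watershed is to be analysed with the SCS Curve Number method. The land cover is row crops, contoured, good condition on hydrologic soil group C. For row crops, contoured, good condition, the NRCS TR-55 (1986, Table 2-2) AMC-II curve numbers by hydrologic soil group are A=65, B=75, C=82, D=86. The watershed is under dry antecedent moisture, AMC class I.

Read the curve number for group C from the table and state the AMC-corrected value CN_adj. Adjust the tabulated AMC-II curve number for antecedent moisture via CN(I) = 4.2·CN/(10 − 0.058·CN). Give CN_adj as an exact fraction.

CN_adj = 28700/437 ≈ 65.675

NRCS table: row crops, contoured, good condition, soil group C → CN(II) = 82
Adjust CN=82 to AMC I: 4.2·82/(10 − 0.058·82) → (1722/5) ÷ (1311/250) = 28700/437 ≈ 65.675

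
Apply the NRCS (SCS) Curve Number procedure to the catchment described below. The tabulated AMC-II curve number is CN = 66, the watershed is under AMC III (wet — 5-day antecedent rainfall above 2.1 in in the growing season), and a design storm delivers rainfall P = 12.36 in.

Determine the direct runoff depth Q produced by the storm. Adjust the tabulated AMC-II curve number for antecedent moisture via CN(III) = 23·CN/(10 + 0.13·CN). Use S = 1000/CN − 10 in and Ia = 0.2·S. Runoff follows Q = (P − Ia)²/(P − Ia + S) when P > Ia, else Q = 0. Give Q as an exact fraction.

Q = 51090012961/5095375725 in ≈ 10.027 in

CN(III) from CN(II)=66: (23·66)/(10 + 0.13·66) = 75900/929 ≈ 81.701
S = 1000/(75900/929) − 10 = 1700/759 in ≈ 2.240 in
Initial abstraction Ia = S/5 = (1700/759)/5 = 340/759 ≈ 0.448 in
P − Ia = 12.360 − 0.448 = 226031/18975 ≈ 11.912 in (> 0, runoff occurs)
Runoff Q = (P−Ia)²/(P−Ia+S) = (11.912)²/(11.912+2.240) = 51090012961/5095375725 ≈ 10.027 in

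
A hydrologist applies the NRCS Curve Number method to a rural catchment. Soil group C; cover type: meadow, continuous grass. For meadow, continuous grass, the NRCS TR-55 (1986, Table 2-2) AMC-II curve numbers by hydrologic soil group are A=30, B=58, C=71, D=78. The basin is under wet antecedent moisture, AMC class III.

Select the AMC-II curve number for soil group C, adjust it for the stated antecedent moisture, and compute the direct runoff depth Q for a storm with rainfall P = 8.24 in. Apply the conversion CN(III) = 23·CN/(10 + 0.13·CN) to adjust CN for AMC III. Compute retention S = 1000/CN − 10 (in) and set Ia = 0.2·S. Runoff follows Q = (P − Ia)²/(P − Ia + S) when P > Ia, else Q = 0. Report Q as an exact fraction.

NRCS table: meadow, continuous grass, soil group C → CN(II) = 71
CN(III) from CN(II)=71: (23·71)/(10 + 0.13·71) = 163300/1923 ≈ 84.919
Max retention: S = 1000/(163300/1923) − 10 = 2900/1633 in (≈ 1.776 in)
Ia = 0.2·(2900/1633) = 580/1633 in ≈ 0.355 in
P − Ia = 8.240 − 0.355 = 321898/40825 ≈ 7.885 in (> 0, runoff occurs)
Q = (321898/40825)²/((321898/40825) + 2900/1633) = (103618322404/1666680625)/(394398/40825) = 51809161202/8050649175 in ≈ 6.435 in

Q = 51809161202/8050649175 in ≈ 6.435 in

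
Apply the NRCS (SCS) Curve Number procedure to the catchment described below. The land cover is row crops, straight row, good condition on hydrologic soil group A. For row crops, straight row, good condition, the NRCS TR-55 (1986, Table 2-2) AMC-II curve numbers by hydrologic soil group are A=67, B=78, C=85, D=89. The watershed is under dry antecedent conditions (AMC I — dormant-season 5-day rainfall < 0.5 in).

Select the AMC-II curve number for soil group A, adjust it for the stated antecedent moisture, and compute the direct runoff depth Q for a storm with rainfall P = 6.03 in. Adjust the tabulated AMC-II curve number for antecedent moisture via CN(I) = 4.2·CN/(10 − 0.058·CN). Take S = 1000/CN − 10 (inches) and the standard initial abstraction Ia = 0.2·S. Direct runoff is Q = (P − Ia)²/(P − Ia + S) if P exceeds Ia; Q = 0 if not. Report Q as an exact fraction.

Q = 29862259249/33899648300 in ≈ 0.881 in

NRCS table: row crops, straight row, good condition, soil group A → CN(II) = 67
Adjust CN=67 to AMC I: 4.2·67/(10 − 0.058·67) → (1407/5) ÷ (3057/500) = 46900/1019 ≈ 46.026
Max retention: S = 1000/(46900/1019) − 10 = 5500/469 in (≈ 11.727 in)
Ia = 0.2·(5500/469) = 1100/469 in ≈ 2.345 in
Since P=6.030 > Ia=2.345: effective rainfall P−Ia = 172807/46900 in
Q = (172807/46900)²/((172807/46900) + 5500/469) = (29862259249/2199610000)/(722807/46900) = 29862259249/33899648300 in ≈ 0.881 in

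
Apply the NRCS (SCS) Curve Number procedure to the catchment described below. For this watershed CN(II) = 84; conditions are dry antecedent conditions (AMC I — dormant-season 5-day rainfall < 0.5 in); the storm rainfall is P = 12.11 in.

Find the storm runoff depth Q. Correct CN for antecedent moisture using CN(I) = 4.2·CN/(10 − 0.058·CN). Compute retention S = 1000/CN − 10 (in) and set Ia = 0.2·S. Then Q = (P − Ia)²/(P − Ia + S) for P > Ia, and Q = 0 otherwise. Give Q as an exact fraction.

CN(I) from CN(II)=84: (4.2·84)/(10 − 0.058·84) = 44100/641 ≈ 68.799
Max retention: S = 1000/(44100/641) − 10 = 2000/441 in (≈ 4.535 in)
Ia = 0.2S: 0.2·4.535 = 0.907 in (exactly 400/441)
Since P=12.110 > Ia=0.907: effective rainfall P−Ia = 494051/44100 in
Q = (494051/44100)²/((494051/44100) + 2000/441) = (244086390601/1944810000)/(694051/44100) = 244086390601/30607649100 in ≈ 7.975 in

Q = 244086390601/30607649100 in ≈ 7.975 in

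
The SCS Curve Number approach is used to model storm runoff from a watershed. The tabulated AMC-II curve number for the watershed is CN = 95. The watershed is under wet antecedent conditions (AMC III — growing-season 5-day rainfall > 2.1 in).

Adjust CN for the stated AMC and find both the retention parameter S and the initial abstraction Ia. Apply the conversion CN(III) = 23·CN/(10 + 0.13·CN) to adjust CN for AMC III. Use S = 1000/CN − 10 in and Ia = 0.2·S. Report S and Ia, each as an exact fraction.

Wet (AMC III): CN(III) = 23·95/(10 + 0.13·95) = 2185/(447/20) = 43700/447 ≈ 97.763
Retention S: 1000/CN − 10 with CN=97.763 → S = 100/437 ≈ 0.229 in
Ia = 0.2·(100/437) = 20/437 in ≈ 0.046 in

S = 100/437 in ≈ 0.229 in; Ia = 20/437 in ≈ 0.046 in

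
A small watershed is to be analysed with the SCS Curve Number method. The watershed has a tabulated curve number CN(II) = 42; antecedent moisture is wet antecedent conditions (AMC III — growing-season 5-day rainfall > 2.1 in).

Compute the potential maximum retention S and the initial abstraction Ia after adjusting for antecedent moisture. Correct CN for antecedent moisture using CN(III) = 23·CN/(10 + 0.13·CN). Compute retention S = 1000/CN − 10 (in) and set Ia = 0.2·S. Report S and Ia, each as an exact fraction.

Wet (AMC III): CN(III) = 23·42/(10 + 0.13·42) = 966/(773/50) = 48300/773 ≈ 62.484
Retention S: 1000/CN − 10 with CN=62.484 → S = 2900/483 ≈ 6.004 in
Initial abstraction Ia = S/5 = (2900/483)/5 = 580/483 ≈ 1.201 in

S = 2900/483 in ≈ 6.004 in; Ia = 580/483 in ≈ 1.201 in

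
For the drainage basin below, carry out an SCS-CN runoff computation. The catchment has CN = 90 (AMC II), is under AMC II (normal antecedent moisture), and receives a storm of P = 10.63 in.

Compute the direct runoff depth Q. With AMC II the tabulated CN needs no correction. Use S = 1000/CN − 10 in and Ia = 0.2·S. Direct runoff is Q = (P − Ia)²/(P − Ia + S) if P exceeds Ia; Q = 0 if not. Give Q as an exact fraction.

Average conditions: CN = 90 (no AMC adjustment).
Retention S: 1000/CN − 10 with CN=90.000 → S = 10/9 ≈ 1.111 in
Ia = 0.2S: 0.2·1.111 = 0.222 in (exactly 2/9)
Since P=10.630 > Ia=0.222: effective rainfall P−Ia = 9367/900 in
Runoff Q = (P−Ia)²/(P−Ia+S) = (10.408)²/(10.408+1.111) = 87740689/9330300 ≈ 9.404 in

Q = 87740689/9330300 in ≈ 9.404 in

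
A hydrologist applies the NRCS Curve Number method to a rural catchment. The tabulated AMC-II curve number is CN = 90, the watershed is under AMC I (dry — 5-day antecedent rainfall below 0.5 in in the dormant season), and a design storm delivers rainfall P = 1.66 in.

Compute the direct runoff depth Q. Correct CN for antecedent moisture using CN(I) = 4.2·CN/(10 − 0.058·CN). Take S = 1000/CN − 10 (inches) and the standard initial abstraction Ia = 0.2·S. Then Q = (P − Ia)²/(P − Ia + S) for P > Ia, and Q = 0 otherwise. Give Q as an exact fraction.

Adjust CN=90 to AMC I: 4.2·90/(10 − 0.058·90) → 378 ÷ (239/50) = 18900/239 ≈ 79.079
S = 1000/(18900/239) − 10 = 500/189 in ≈ 2.646 in
Ia = 0.2·(500/189) = 100/189 in ≈ 0.529 in
Excess rainfall: 1.660 − 0.529 = 1.131 in; P > Ia so Q > 0
Q: (10687/9450)² ÷ (35687/9450) = 114211969/337242150 in (≈ 0.339 in)

Q = 114211969/337242150 in ≈ 0.339 in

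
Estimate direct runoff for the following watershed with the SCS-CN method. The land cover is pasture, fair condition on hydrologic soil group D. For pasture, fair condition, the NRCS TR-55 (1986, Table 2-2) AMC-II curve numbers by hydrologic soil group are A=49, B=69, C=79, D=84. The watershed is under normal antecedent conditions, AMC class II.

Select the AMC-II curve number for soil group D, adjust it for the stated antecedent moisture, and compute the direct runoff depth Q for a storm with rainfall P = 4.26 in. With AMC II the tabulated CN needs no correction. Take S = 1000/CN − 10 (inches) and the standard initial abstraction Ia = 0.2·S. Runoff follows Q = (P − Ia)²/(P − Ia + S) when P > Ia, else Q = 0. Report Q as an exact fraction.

NRCS table: pasture, fair condition, soil group D → CN(II) = 84
AMC II — tabulated CN = 84 applies directly.
S = 1000/84 − 10 = 40/21 in ≈ 1.905 in
Ia = 0.2·(40/21) = 8/21 in ≈ 0.381 in
P − Ia = 4.260 − 0.381 = 4073/1050 ≈ 3.879 in (> 0, runoff occurs)
Q: (4073/1050)² ÷ (6073/1050) = 16589329/6376650 in (≈ 2.602 in)

Q = 16589329/6376650 in ≈ 2.602 in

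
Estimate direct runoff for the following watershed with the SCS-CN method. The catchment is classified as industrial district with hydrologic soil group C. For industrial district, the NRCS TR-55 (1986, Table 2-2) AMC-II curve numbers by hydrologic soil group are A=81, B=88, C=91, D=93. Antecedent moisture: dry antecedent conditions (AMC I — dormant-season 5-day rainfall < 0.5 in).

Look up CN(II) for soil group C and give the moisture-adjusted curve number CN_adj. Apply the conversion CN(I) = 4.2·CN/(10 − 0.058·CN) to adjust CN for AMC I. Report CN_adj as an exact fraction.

CN_adj = 63700/787 ≈ 80.940

NRCS table: industrial district, soil group C → CN(II) = 91
Adjust CN=91 to AMC I: 4.2·91/(10 − 0.058·91) → (1911/5) ÷ (2361/500) = 63700/787 ≈ 80.940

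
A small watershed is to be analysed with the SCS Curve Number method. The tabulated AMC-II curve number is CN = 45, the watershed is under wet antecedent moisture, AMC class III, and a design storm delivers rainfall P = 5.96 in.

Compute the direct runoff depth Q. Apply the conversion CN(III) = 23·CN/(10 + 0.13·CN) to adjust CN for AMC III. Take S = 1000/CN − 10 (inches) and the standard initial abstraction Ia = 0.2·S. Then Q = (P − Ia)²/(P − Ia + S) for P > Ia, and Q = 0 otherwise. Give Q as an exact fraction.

Q = 642267649/273462525 in ≈ 2.349 in

Adjust CN=45 to AMC III: 23·45/(10 + 0.13·45) → 1035 ÷ (317/20) = 20700/317 ≈ 65.300
S = 1000/(20700/317) − 10 = 1100/207 in ≈ 5.314 in
Ia = 0.2S: 0.2·5.314 = 1.063 in (exactly 220/207)
Since P=5.960 > Ia=1.063: effective rainfall P−Ia = 25343/5175 in
Q: (25343/5175)² ÷ (52843/5175) = 642267649/273462525 in (≈ 2.349 in)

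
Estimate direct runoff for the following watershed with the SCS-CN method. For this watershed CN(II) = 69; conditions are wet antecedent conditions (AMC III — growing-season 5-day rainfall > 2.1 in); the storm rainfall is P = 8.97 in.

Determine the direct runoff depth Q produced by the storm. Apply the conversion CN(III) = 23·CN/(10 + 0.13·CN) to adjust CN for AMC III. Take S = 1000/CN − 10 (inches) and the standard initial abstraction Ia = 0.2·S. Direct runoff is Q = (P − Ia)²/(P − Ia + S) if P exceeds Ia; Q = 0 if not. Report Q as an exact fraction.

Q = 1853788448521/265273239300 in ≈ 6.988 in

CN(III) from CN(II)=69: (23·69)/(10 + 0.13·69) = 158700/1897 ≈ 83.658
S = 1000/(158700/1897) − 10 = 3100/1587 in ≈ 1.953 in
Ia = 0.2S: 0.2·1.953 = 0.391 in (exactly 620/1587)
Excess rainfall: 8.970 − 0.391 = 8.579 in; P > Ia so Q > 0
Q: (1361539/158700)² ÷ (1671539/158700) = 1853788448521/265273239300 in (≈ 6.988 in)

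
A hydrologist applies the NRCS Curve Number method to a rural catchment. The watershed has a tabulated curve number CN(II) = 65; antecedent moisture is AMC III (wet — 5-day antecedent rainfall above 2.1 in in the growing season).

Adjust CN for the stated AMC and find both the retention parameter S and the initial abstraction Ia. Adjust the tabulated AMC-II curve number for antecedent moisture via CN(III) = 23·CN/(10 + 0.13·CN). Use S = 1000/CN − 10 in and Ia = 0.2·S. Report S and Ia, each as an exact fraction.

Wet (AMC III): CN(III) = 23·65/(10 + 0.13·65) = 1495/(369/20) = 29900/369 ≈ 81.030
S = 1000/(29900/369) − 10 = 700/299 in ≈ 2.341 in
Initial abstraction Ia = S/5 = (700/299)/5 = 140/299 ≈ 0.468 in

S = 700/299 in ≈ 2.341 in; Ia = 140/299 in ≈ 0.468 in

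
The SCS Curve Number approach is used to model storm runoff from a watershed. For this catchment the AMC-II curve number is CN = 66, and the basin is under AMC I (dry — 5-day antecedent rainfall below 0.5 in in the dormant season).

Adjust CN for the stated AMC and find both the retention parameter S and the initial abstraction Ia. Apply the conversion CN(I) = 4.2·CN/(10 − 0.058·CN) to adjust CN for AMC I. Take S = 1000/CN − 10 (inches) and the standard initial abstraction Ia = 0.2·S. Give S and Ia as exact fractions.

S = 8500/693 in ≈ 12.266 in; Ia = 1700/693 in ≈ 2.453 in

Adjust CN=66 to AMC I: 4.2·66/(10 − 0.058·66) → (1386/5) ÷ (1543/250) = 69300/1543 ≈ 44.913
Retention S: 1000/CN − 10 with CN=44.913 → S = 8500/693 ≈ 12.266 in
Initial abstraction Ia = S/5 = (8500/693)/5 = 1700/693 ≈ 2.453 in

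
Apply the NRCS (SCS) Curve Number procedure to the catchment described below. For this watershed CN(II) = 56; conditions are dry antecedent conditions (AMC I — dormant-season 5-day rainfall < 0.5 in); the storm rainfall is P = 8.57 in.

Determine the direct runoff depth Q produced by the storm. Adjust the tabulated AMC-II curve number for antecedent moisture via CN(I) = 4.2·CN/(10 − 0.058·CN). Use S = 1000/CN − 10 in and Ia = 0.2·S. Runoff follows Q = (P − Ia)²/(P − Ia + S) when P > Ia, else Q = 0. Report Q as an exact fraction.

CN(I) from CN(II)=56: (4.2·56)/(10 − 0.058·56) = 7350/211 ≈ 34.834
Max retention: S = 1000/(7350/211) − 10 = 2750/147 in (≈ 18.707 in)
Initial abstraction Ia = S/5 = (2750/147)/5 = 550/147 ≈ 3.741 in
Since P=8.570 > Ia=3.741: effective rainfall P−Ia = 70979/14700 in
Q = (70979/14700)²/((70979/14700) + 2750/147) = (5038018441/216090000)/(345979/14700) = 5038018441/5085891300 in ≈ 0.991 in

Q = 5038018441/5085891300 in ≈ 0.991 in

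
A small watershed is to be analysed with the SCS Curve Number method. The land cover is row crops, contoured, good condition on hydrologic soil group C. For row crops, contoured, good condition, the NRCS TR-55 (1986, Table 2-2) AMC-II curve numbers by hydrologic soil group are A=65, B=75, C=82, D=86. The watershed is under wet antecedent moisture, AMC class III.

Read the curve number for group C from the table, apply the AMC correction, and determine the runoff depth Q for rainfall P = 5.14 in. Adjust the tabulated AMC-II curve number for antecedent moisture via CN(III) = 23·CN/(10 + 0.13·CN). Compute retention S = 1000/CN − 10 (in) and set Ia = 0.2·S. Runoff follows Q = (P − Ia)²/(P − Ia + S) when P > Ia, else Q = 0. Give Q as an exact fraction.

NRCS table: row crops, contoured, good condition, soil group C → CN(II) = 82
CN(III) from CN(II)=82: (23·82)/(10 + 0.13·82) = 94300/1033 ≈ 91.288
Max retention: S = 1000/(94300/1033) − 10 = 900/943 in (≈ 0.954 in)
Ia = 0.2S: 0.2·0.954 = 0.191 in (exactly 180/943)
Excess rainfall: 5.140 − 0.191 = 4.949 in; P > Ia so Q > 0
Q = (233351/47150)²/((233351/47150) + 900/943) = (54452689201/2223122500)/(278351/47150) = 54452689201/13124249650 in ≈ 4.149 in

Q = 54452689201/13124249650 in ≈ 4.149 in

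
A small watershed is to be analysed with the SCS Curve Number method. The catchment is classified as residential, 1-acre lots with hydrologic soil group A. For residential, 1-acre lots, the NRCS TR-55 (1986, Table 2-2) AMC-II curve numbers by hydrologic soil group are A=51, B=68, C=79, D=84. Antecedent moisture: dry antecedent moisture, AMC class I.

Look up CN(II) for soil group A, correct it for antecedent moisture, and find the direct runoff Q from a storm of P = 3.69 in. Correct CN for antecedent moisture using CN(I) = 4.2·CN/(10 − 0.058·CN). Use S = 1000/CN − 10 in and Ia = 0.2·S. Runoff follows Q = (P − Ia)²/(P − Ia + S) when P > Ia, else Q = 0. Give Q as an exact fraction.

NRCS table: residential, 1-acre lots, soil group A → CN(II) = 51
CN(I) from CN(II)=51: (4.2·51)/(10 − 0.058·51) = 15300/503 ≈ 30.417
Max retention: S = 1000/(15300/503) − 10 = 3500/153 in (≈ 22.876 in)
Ia = 0.2S: 0.2·22.876 = 4.575 in (exactly 700/153)
P = 3.690 ≤ Ia = 4.575 in: entire storm abstracted, Q = 0.

Q = 0 in ≈ 0.000 in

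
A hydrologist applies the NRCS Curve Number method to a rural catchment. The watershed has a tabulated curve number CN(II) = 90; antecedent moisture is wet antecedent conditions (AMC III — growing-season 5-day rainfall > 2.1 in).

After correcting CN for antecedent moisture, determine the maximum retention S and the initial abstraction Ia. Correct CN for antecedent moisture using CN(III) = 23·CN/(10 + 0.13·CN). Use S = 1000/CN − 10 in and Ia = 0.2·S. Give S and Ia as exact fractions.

S = 100/207 in ≈ 0.483 in; Ia = 20/207 in ≈ 0.097 in

CN(III) from CN(II)=90: (23·90)/(10 + 0.13·90) = 20700/217 ≈ 95.392
S = 1000/(20700/217) − 10 = 100/207 in ≈ 0.483 in
Initial abstraction Ia = S/5 = (100/207)/5 = 20/207 ≈ 0.097 in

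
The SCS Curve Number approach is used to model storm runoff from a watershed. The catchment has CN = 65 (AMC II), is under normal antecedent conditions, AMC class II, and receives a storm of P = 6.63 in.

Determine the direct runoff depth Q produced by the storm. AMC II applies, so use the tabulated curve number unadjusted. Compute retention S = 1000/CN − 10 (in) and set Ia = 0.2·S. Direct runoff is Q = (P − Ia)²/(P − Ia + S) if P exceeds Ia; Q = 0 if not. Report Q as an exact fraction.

Q = 52113961/18484700 in ≈ 2.819 in

Average conditions: CN = 65 (no AMC adjustment).
Max retention: S = 1000/65 − 10 = 70/13 in (≈ 5.385 in)
Ia = 0.2S: 0.2·5.385 = 1.077 in (exactly 14/13)
P − Ia = 6.630 − 1.077 = 7219/1300 ≈ 5.553 in (> 0, runoff occurs)
Q: (7219/1300)² ÷ (14219/1300) = 52113961/18484700 in (≈ 2.819 in)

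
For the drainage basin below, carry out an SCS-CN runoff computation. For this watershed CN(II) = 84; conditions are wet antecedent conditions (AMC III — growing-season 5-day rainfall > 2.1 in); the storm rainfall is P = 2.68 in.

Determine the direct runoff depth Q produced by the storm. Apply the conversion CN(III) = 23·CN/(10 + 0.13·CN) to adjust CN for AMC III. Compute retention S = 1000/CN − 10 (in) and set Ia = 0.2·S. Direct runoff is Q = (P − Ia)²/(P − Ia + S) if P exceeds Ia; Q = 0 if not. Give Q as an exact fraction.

Q = 921790321/487359075 in ≈ 1.891 in

CN(III) from CN(II)=84: (23·84)/(10 + 0.13·84) = 48300/523 ≈ 92.352
S = 1000/(48300/523) − 10 = 400/483 in ≈ 0.828 in
Ia = 0.2·(400/483) = 80/483 in ≈ 0.166 in
Excess rainfall: 2.680 − 0.166 = 2.514 in; P > Ia so Q > 0
Q: (30361/12075)² ÷ (40361/12075) = 921790321/487359075 in (≈ 1.891 in)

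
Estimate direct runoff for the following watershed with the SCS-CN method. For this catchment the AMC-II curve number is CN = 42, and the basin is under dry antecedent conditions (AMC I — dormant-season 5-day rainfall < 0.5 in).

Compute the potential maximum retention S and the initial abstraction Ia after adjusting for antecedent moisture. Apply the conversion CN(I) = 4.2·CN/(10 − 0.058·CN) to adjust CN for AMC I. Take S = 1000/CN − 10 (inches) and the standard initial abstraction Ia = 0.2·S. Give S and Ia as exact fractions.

Adjust CN=42 to AMC I: 4.2·42/(10 − 0.058·42) → (882/5) ÷ (1891/250) = 44100/1891 ≈ 23.321
S = 1000/(44100/1891) − 10 = 14500/441 in ≈ 32.880 in
Initial abstraction Ia = S/5 = (14500/441)/5 = 2900/441 ≈ 6.576 in

S = 14500/441 in ≈ 32.880 in; Ia = 2900/441 in ≈ 6.576 in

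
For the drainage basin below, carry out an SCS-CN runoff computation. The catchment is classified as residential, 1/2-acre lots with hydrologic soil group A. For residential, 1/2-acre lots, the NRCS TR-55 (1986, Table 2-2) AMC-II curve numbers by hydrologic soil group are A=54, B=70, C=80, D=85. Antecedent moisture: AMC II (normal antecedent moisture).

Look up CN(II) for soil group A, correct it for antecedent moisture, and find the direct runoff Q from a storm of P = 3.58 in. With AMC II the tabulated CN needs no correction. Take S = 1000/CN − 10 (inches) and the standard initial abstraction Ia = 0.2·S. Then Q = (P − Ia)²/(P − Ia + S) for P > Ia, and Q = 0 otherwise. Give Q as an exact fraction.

Q = 6416089/18944550 in ≈ 0.339 in

NRCS table: residential, 1/2-acre lots, soil group A → CN(II) = 54
CN(II) = 54; AMC II needs no correction.
S = 1000/54 − 10 = 230/27 in ≈ 8.519 in
Initial abstraction Ia = S/5 = (230/27)/5 = 46/27 ≈ 1.704 in
P − Ia = 3.580 − 1.704 = 2533/1350 ≈ 1.876 in (> 0, runoff occurs)
Runoff Q = (P−Ia)²/(P−Ia+S) = (1.876)²/(1.876+8.519) = 6416089/18944550 ≈ 0.339 in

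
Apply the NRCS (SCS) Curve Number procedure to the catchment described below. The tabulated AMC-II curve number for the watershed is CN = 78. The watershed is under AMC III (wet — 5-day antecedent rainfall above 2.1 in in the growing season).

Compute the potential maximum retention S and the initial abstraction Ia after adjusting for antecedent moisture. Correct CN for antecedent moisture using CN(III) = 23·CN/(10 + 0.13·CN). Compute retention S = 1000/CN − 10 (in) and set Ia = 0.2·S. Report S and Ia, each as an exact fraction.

CN(III) from CN(II)=78: (23·78)/(10 + 0.13·78) = 89700/1007 ≈ 89.076
S = 1000/(89700/1007) − 10 = 1100/897 in ≈ 1.226 in
Initial abstraction Ia = S/5 = (1100/897)/5 = 220/897 ≈ 0.245 in

S = 1100/897 in ≈ 1.226 in; Ia = 220/897 in ≈ 0.245 in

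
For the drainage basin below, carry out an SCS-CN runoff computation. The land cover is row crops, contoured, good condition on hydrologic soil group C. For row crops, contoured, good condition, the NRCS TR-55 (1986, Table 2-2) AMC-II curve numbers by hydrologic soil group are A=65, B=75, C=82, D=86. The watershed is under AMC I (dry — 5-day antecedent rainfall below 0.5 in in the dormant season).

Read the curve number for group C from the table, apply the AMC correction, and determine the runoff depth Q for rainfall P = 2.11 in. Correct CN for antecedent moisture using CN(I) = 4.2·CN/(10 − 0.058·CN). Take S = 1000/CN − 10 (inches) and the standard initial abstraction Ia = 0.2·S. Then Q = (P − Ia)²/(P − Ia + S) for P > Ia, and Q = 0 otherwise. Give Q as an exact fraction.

Q = 933730249/5181985900 in ≈ 0.180 in

NRCS table: row crops, contoured, good condition, soil group C → CN(II) = 82
Adjust CN=82 to AMC I: 4.2·82/(10 − 0.058·82) → (1722/5) ÷ (1311/250) = 28700/437 ≈ 65.675
Max retention: S = 1000/(28700/437) − 10 = 1500/287 in (≈ 5.226 in)
Ia = 0.2S: 0.2·5.226 = 1.045 in (exactly 300/287)
Excess rainfall: 2.110 − 1.045 = 1.065 in; P > Ia so Q > 0
Q = (30557/28700)²/((30557/28700) + 1500/287) = (933730249/823690000)/(180557/28700) = 933730249/5181985900 in ≈ 0.180 in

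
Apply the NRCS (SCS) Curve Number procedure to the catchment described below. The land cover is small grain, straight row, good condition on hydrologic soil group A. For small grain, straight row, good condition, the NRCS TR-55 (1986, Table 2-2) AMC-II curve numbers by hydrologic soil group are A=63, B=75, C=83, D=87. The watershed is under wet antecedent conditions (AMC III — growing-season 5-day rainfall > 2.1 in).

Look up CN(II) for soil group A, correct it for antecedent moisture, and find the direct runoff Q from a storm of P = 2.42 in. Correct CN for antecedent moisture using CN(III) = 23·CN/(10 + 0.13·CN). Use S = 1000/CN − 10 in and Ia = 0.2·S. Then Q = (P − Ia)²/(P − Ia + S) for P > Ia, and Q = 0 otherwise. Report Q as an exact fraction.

NRCS table: small grain, straight row, good condition, soil group A → CN(II) = 63
Wet (AMC III): CN(III) = 23·63/(10 + 0.13·63) = 1449/(1819/100) = 144900/1819 ≈ 79.659
Max retention: S = 1000/(144900/1819) − 10 = 3700/1449 in (≈ 2.553 in)
Ia = 0.2S: 0.2·2.553 = 0.511 in (exactly 740/1449)
Since P=2.420 > Ia=0.511: effective rainfall P−Ia = 138329/72450 in
Q: (138329/72450)² ÷ (323329/72450) = 19134912241/23425186050 in (≈ 0.817 in)

Q = 19134912241/23425186050 in ≈ 0.817 in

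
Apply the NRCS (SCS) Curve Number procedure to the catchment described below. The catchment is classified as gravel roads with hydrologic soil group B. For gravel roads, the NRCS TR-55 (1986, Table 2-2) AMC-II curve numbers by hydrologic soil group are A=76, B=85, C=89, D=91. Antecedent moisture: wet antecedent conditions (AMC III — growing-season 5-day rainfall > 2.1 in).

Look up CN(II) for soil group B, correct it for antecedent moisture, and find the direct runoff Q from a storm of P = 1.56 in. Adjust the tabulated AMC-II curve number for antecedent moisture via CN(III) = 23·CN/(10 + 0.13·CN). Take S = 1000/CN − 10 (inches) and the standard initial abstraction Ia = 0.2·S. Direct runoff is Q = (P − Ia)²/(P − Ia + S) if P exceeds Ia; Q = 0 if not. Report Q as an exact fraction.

NRCS table: gravel roads, soil group B → CN(II) = 85
Adjust CN=85 to AMC III: 23·85/(10 + 0.13·85) → 1955 ÷ (421/20) = 39100/421 ≈ 92.874
Retention S: 1000/CN − 10 with CN=92.874 → S = 300/391 ≈ 0.767 in
Ia = 0.2S: 0.2·0.767 = 0.153 in (exactly 60/391)
Since P=1.560 > Ia=0.153: effective rainfall P−Ia = 13749/9775 in
Runoff Q = (P−Ia)²/(P−Ia+S) = (1.407)²/(1.407+0.767) = 21003889/23078775 ≈ 0.910 in

Q = 21003889/23078775 in ≈ 0.910 in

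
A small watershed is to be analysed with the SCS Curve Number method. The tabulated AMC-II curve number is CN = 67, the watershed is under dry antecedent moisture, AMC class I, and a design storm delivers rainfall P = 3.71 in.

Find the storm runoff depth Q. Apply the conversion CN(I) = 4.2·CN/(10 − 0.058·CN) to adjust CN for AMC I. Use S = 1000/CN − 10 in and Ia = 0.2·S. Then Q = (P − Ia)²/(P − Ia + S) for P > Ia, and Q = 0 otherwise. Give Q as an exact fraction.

CN(I) from CN(II)=67: (4.2·67)/(10 − 0.058·67) = 46900/1019 ≈ 46.026
Retention S: 1000/CN − 10 with CN=46.026 → S = 5500/469 ≈ 11.727 in
Ia = 0.2S: 0.2·11.727 = 2.345 in (exactly 1100/469)
P − Ia = 3.710 − 2.345 = 63999/46900 ≈ 1.365 in (> 0, runoff occurs)
Runoff Q = (P−Ia)²/(P−Ia+S) = (1.365)²/(1.365+11.727) = 4095872001/28796553100 ≈ 0.142 in

Q = 4095872001/28796553100 in ≈ 0.142 in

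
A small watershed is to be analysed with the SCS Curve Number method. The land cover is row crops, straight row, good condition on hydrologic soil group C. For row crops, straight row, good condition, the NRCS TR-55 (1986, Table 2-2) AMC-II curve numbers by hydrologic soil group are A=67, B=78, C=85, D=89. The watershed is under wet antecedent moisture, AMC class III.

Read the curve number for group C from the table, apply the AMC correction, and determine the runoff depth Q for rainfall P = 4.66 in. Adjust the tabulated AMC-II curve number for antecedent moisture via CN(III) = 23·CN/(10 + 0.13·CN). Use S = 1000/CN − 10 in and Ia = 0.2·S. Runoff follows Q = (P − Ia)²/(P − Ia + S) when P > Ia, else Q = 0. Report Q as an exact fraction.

NRCS table: row crops, straight row, good condition, soil group C → CN(II) = 85
CN(III) from CN(II)=85: (23·85)/(10 + 0.13·85) = 39100/421 ≈ 92.874
Retention S: 1000/CN − 10 with CN=92.874 → S = 300/391 ≈ 0.767 in
Ia = 0.2S: 0.2·0.767 = 0.153 in (exactly 60/391)
Excess rainfall: 4.660 − 0.153 = 4.507 in; P > Ia so Q > 0
Runoff Q = (P−Ia)²/(P−Ia+S) = (4.507)²/(4.507+0.767) = 7762138609/2015663650 ≈ 3.851 in

Q = 7762138609/2015663650 in ≈ 3.851 in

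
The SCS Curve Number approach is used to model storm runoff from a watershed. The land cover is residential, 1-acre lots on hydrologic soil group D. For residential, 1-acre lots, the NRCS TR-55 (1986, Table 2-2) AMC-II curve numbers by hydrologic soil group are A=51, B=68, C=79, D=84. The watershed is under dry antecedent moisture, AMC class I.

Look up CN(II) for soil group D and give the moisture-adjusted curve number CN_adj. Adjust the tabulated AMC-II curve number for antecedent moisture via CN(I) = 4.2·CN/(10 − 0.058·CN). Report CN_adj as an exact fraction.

NRCS table: residential, 1-acre lots, soil group D → CN(II) = 84
Adjust CN=84 to AMC I: 4.2·84/(10 − 0.058·84) → (1764/5) ÷ (641/125) = 44100/641 ≈ 68.799

CN_adj = 44100/641 ≈ 68.799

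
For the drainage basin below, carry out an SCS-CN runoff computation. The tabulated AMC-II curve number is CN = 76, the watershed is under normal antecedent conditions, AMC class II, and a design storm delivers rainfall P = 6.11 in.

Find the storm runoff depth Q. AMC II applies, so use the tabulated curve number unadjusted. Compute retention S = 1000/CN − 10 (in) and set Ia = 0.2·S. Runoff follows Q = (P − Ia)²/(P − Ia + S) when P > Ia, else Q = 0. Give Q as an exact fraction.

Average conditions: CN = 76 (no AMC adjustment).
Max retention: S = 1000/76 − 10 = 60/19 in (≈ 3.158 in)
Initial abstraction Ia = S/5 = (60/19)/5 = 12/19 ≈ 0.632 in
Excess rainfall: 6.110 − 0.632 = 5.478 in; P > Ia so Q > 0
Runoff Q = (P−Ia)²/(P−Ia+S) = (5.478)²/(5.478+3.158) = 108347281/31177100 ≈ 3.475 in

Q = 108347281/31177100 in ≈ 3.475 in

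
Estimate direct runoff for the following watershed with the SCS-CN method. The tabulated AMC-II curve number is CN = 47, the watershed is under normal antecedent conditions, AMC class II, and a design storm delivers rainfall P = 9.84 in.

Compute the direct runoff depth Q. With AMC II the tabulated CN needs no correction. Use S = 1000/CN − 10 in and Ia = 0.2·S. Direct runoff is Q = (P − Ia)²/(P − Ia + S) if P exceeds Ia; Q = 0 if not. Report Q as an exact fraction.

AMC II — tabulated CN = 47 applies directly.
Retention S: 1000/CN − 10 with CN=47.000 → S = 530/47 ≈ 11.277 in
Initial abstraction Ia = S/5 = (530/47)/5 = 106/47 ≈ 2.255 in
Excess rainfall: 9.840 − 2.255 = 7.585 in; P > Ia so Q > 0
Runoff Q = (P−Ia)²/(P−Ia+S) = (7.585)²/(7.585+11.277) = 39711872/13020175 ≈ 3.050 in

Q = 39711872/13020175 in ≈ 3.050 in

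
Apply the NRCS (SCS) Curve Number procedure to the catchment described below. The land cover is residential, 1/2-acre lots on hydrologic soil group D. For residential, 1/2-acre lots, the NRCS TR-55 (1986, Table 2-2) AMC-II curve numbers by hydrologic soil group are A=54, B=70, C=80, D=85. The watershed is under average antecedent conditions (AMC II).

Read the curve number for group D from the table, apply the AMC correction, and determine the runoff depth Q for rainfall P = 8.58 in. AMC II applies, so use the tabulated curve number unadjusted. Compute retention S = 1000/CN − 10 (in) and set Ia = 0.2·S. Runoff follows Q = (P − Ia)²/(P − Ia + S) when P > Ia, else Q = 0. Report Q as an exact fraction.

NRCS table: residential, 1/2-acre lots, soil group D → CN(II) = 85
AMC II — tabulated CN = 85 applies directly.
Retention S: 1000/CN − 10 with CN=85.000 → S = 30/17 ≈ 1.765 in
Ia = 0.2·(30/17) = 6/17 in ≈ 0.353 in
Since P=8.580 > Ia=0.353: effective rainfall P−Ia = 6993/850 in
Q = (6993/850)²/((6993/850) + 30/17) = (48902049/722500)/(8493/850) = 16300683/2406350 in ≈ 6.774 in

Q = 16300683/2406350 in ≈ 6.774 in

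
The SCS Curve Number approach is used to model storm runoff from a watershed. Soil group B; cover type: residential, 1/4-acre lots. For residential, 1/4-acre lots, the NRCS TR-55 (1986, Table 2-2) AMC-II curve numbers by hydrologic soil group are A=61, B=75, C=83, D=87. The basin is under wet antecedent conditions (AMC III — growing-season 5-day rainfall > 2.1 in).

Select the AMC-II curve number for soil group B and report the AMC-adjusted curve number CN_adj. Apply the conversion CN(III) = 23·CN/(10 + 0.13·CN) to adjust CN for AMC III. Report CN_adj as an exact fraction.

CN_adj = 6900/79 ≈ 87.342

NRCS table: residential, 1/4-acre lots, soil group B → CN(II) = 75
Wet (AMC III): CN(III) = 23·75/(10 + 0.13·75) = 1725/(79/4) = 6900/79 ≈ 87.342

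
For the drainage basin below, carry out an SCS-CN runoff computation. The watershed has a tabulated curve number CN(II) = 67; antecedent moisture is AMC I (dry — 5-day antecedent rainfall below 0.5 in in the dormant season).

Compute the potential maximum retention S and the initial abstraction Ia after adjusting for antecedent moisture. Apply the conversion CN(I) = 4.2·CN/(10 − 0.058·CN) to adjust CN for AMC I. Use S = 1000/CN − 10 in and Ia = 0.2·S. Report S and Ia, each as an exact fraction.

S = 5500/469 in ≈ 11.727 in; Ia = 1100/469 in ≈ 2.345 in

CN(I) from CN(II)=67: (4.2·67)/(10 − 0.058·67) = 46900/1019 ≈ 46.026
Retention S: 1000/CN − 10 with CN=46.026 → S = 5500/469 ≈ 11.727 in
Ia = 0.2S: 0.2·11.727 = 2.345 in (exactly 1100/469)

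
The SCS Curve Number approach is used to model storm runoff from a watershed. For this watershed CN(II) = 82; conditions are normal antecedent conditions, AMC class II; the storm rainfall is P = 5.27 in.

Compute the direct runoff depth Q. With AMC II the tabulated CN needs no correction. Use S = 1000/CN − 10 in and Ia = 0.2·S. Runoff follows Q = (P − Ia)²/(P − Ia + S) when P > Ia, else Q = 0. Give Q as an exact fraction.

AMC II — tabulated CN = 82 applies directly.
S = 1000/82 − 10 = 90/41 in ≈ 2.195 in
Initial abstraction Ia = S/5 = (90/41)/5 = 18/41 ≈ 0.439 in
Since P=5.270 > Ia=0.439: effective rainfall P−Ia = 19807/4100 in
Runoff Q = (P−Ia)²/(P−Ia+S) = (4.831)²/(4.831+2.195) = 392317249/118108700 ≈ 3.322 in

Q = 392317249/118108700 in ≈ 3.322 in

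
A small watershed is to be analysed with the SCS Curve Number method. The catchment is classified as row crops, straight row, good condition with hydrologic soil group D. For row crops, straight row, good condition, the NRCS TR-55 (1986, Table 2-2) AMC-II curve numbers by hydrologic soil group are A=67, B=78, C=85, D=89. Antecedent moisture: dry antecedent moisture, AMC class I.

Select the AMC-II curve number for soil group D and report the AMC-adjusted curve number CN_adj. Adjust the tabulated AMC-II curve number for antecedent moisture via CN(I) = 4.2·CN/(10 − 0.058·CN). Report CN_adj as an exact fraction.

CN_adj = 186900/2419 ≈ 77.263

NRCS table: row crops, straight row, good condition, soil group D → CN(II) = 89
Dry (AMC I): CN(I) = 4.2·89/(10 − 0.058·89) = (1869/5)/(2419/500) = 186900/2419 ≈ 77.263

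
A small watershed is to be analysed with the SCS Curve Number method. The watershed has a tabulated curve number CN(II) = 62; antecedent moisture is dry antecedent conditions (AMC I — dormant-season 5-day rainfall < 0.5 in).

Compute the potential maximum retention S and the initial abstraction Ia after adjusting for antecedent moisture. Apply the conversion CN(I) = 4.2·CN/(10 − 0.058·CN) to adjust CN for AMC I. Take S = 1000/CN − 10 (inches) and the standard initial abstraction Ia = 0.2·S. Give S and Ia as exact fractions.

Adjust CN=62 to AMC I: 4.2·62/(10 − 0.058·62) → (1302/5) ÷ (1601/250) = 65100/1601 ≈ 40.662
Retention S: 1000/CN − 10 with CN=40.662 → S = 9500/651 ≈ 14.593 in
Initial abstraction Ia = S/5 = (9500/651)/5 = 1900/651 ≈ 2.919 in

S = 9500/651 in ≈ 14.593 in; Ia = 1900/651 in ≈ 2.919 in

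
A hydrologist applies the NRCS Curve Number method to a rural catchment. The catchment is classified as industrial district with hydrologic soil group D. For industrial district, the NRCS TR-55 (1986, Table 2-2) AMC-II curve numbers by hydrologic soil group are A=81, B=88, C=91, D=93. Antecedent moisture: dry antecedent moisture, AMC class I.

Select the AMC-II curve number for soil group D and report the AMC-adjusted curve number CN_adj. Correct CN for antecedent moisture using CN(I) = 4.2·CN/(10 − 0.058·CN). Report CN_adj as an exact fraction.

NRCS table: industrial district, soil group D → CN(II) = 93
Dry (AMC I): CN(I) = 4.2·93/(10 − 0.058·93) = (1953/5)/(2303/500) = 27900/329 ≈ 84.802

CN_adj = 27900/329 ≈ 84.802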